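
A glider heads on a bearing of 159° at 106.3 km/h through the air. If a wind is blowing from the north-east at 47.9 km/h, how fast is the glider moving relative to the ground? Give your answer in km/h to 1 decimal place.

133.2 km/h

Taking east as x and north as y: velocity relative to the air = (38.095, -99.240) km/h; the air relative to ground = (-33.870, -33.870) km/h.
Velocity relative to ground = (38.095, -99.240) + (-33.870, -33.870) = (4.224, -133.110) km/h.
Speed = |(4.224, -133.110)| = 133.177 km/h.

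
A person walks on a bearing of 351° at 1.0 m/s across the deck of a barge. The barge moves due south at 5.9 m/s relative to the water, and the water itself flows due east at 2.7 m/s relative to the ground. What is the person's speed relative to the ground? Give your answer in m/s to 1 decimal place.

5.5 m/s

In east/north components (m/s): person relative to barge = (-0.156, 0.988); barge relative to water = (0.000, -5.900); water relative to ground = (2.700, 0.000).
Sum = (2.544, -4.912) m/s.
Speed = |(2.544, -4.912)| = 5.532 m/s.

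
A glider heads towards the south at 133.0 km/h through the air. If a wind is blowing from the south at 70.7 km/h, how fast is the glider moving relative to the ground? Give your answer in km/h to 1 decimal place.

Taking east as x and north as y: velocity relative to the air = (0.000, -133.000) km/h; the air relative to ground = (0.000, 70.700) km/h.
Velocity relative to ground = (0.000, -133.000) + (0.000, 70.700) = (0.000, -62.300) km/h.
Speed = |(0.000, -62.300)| = 62.300 km/h.

62.3 km/h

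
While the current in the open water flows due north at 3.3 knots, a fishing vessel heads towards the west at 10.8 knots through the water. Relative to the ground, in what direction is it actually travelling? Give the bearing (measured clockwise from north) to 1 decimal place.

287.0°

Taking east as x and north as y: velocity relative to the water = (-10.800, 0.000) knots; the water relative to ground = (0.000, 3.300) knots.
Velocity relative to ground = (-10.800, 0.000) + (0.000, 3.300) = (-10.800, 3.300) knots.
Bearing = atan2(-10.80, 3.30) = 286.99° clockwise from north.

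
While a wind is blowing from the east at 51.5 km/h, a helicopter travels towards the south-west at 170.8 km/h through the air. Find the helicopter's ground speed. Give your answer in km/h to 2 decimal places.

210.39 km/h

Taking east as x and north as y: velocity relative to the air = (-120.774, -120.774) km/h; the air relative to ground = (-51.500, 0.000) km/h.
Velocity relative to ground = (-120.774, -120.774) + (-51.500, 0.000) = (-172.274, -120.774) km/h.
Speed = |(-172.274, -120.774)| = 210.392 km/h.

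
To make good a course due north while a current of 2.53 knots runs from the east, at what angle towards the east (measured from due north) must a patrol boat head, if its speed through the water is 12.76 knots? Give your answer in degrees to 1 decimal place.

11.4°

The current pushes perpendicular to the desired track; the heading must have a component into the current equal to 2.53 knots: 12.76 sin θ = 2.53.
sin θ = 0.1983, so θ = 11.436°.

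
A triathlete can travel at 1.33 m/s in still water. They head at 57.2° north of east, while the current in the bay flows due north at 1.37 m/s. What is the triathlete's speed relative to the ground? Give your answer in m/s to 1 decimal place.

2.6 m/s

Taking east as x and north as y: velocity relative to the water = (0.720, 1.118) m/s; the water relative to ground = (0.000, 1.370) m/s.
Velocity relative to ground = (0.720, 1.118) + (0.000, 1.370) = (0.720, 2.488) m/s.
Speed = |(0.720, 2.488)| = 2.590 m/s.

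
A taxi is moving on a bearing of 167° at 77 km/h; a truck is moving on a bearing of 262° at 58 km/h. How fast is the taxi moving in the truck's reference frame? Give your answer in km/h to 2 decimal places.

100.36 km/h

Taking east as x and north as y: taxi velocity = (17.321, -75.026) km/h; truck velocity = (-57.436, -8.072) km/h.
Velocity of taxi relative to truck = (17.321, -75.026) − (-57.436, -8.072) = (74.757, -66.954) km/h.
Magnitude = |(74.757, -66.954)| = 100.357 km/h.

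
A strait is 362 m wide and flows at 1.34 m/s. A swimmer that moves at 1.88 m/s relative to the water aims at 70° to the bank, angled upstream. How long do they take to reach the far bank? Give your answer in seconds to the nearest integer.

The component of the swimmer's velocity perpendicular to the bank is 1.88 × sin 70° = 1.767 m/s.
The flow acts along the bank and has no component across it.
Time = 362 / 1.767 = 204.911 s.

205 s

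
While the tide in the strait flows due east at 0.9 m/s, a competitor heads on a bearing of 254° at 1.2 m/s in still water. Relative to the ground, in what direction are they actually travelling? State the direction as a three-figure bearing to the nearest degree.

217°

Taking east as x and north as y: velocity relative to the water = (-1.154, -0.331) m/s; the water relative to ground = (0.900, 0.000) m/s.
Velocity relative to ground = (-1.154, -0.331) + (0.900, 0.000) = (-0.254, -0.331) m/s.
Bearing = atan2(-0.25, -0.33) = 217.47° clockwise from north.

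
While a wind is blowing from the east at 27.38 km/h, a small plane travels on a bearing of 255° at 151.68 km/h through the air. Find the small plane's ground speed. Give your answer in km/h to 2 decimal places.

178.27 km/h

Taking east as x and north as y: velocity relative to the air = (-146.512, -39.258) km/h; the air relative to ground = (-27.380, 0.000) km/h.
Velocity relative to ground = (-146.512, -39.258) + (-27.380, 0.000) = (-173.892, -39.258) km/h.
Speed = |(-173.892, -39.258)| = 178.268 km/h.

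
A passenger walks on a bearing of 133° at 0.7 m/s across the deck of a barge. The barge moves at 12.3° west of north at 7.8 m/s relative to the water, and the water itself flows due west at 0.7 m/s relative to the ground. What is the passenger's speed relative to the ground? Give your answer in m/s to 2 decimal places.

In east/north components (m/s): passenger relative to barge = (0.512, -0.477); barge relative to water = (-1.662, 7.621); water relative to ground = (-0.700, 0.000).
Sum = (-1.850, 7.144) m/s.
Speed = |(-1.850, 7.144)| = 7.379 m/s.

7.38 m/s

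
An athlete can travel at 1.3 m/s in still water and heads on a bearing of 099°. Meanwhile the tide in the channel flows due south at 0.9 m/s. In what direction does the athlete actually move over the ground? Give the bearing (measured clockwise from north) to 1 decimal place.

Taking east as x and north as y: velocity relative to the water = (1.284, -0.203) m/s; the water relative to ground = (0.000, -0.900) m/s.
Velocity relative to ground = (1.284, -0.203) + (0.000, -0.900) = (1.284, -1.103) m/s.
Bearing = atan2(1.28, -1.10) = 130.67° clockwise from north.

130.7°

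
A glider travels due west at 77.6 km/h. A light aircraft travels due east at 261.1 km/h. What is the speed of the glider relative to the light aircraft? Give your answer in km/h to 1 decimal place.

Taking east as x and north as y: glider velocity = (-77.600, 0.000) km/h; light aircraft velocity = (261.100, 0.000) km/h.
Velocity of glider relative to light aircraft = (-77.600, 0.000) − (261.100, 0.000) = (-338.700, 0.000) km/h.
Magnitude = |(-338.700, 0.000)| = 338.700 km/h.

338.7 km/h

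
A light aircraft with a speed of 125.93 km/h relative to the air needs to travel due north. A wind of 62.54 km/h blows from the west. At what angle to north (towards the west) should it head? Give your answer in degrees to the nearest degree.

30°

The wind pushes perpendicular to the desired track; the heading must have a component into the wind equal to 62.54 km/h: 125.93 sin θ = 62.54.
sin θ = 0.4966, so θ = 29.777°.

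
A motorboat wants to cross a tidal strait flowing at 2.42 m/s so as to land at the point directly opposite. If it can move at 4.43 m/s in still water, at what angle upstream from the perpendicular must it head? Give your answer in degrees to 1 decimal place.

33.1°

To cancel the current, the upstream component of the motorboat's velocity must equal the flow: 4.43 sin θ = 2.42.
sin θ = 2.42 / 4.43 = 0.5463.
θ = arcsin(0.5463) = 33.112°.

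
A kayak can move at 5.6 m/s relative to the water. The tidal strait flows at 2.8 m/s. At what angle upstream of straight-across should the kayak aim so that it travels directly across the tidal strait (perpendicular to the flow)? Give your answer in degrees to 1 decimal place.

To cancel the current, the upstream component of the kayak's velocity must equal the flow: 5.6 sin θ = 2.8.
sin θ = 2.8 / 5.6 = 0.5000.
θ = arcsin(0.5000) = 30.000°.

30.0°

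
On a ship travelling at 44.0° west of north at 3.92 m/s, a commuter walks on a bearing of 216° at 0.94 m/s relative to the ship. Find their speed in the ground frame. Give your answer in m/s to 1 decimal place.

Taking east as x and north as y: ship velocity = (-2.723, 2.820) m/s; commuter velocity relative to ship = (-0.553, -0.760) m/s.
Velocity relative to ground = (-2.723, 2.820) + (-0.553, -0.760) = (-3.276, 2.059) m/s.
Speed = |(-3.276, 2.059)| = 3.869 m/s.

3.9 m/s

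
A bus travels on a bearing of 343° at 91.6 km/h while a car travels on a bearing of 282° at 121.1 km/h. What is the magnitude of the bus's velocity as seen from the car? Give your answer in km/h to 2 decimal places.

Taking east as x and north as y: bus velocity = (-26.781, 87.598) km/h; car velocity = (-118.454, 25.178) km/h.
Velocity of bus relative to car = (-26.781, 87.598) − (-118.454, 25.178) = (91.672, 62.419) km/h.
Magnitude = |(91.672, 62.419)| = 110.905 km/h.

110.91 km/h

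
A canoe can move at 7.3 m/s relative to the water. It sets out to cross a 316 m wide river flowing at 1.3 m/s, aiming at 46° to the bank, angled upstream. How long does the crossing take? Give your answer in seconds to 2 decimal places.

60.18 s

The component of the canoe's velocity perpendicular to the bank is 7.3 × sin 46° = 5.251 m/s.
The current is parallel to the bank, so it does not affect the crossing time.
Time = 316 / 5.251 = 60.177 s.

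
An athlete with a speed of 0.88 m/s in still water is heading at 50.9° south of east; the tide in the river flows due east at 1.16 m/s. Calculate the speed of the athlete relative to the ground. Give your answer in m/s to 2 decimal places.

1.85 m/s

Taking east as x and north as y: velocity relative to the water = (0.555, -0.683) m/s; the water relative to ground = (1.160, 0.000) m/s.
Velocity relative to ground = (0.555, -0.683) + (1.160, 0.000) = (1.715, -0.683) m/s.
Speed = |(1.715, -0.683)| = 1.846 m/s.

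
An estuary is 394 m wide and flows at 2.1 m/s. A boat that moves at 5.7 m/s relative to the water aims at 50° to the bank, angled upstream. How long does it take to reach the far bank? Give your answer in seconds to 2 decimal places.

The component of the boat's velocity perpendicular to the bank is 5.7 × sin 50° = 4.366 m/s.
Only the cross-stream component determines the crossing time; the current contributes nothing perpendicular to the bank.
Time = 394 / 4.366 = 90.233 s.

90.23 s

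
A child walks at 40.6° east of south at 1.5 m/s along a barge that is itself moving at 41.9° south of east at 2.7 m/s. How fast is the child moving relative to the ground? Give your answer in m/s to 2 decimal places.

Taking east as x and north as y: barge velocity = (2.010, -1.803) m/s; child velocity relative to barge = (0.976, -1.139) m/s.
Velocity relative to ground = (2.010, -1.803) + (0.976, -1.139) = (2.986, -2.942) m/s.
Speed = |(2.986, -2.942)| = 4.192 m/s.

4.19 m/s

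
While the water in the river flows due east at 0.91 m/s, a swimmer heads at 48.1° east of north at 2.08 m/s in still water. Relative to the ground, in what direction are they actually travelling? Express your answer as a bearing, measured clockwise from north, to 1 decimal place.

060.5°

Taking east as x and north as y: velocity relative to the water = (1.548, 1.389) m/s; the water relative to ground = (0.910, 0.000) m/s.
Velocity relative to ground = (1.548, 1.389) + (0.910, 0.000) = (2.458, 1.389) m/s.
Bearing = atan2(2.46, 1.39) = 60.53° clockwise from north.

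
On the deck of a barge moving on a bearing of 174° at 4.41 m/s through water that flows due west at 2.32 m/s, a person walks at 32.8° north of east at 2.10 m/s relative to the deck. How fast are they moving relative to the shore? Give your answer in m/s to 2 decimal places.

3.25 m/s

In east/north components (m/s): person relative to barge = (1.765, 1.138); barge relative to water = (0.461, -4.386); water relative to ground = (-2.320, 0.000).
Sum = (-0.094, -3.248) m/s.
Speed = |(-0.094, -3.248)| = 3.250 m/s.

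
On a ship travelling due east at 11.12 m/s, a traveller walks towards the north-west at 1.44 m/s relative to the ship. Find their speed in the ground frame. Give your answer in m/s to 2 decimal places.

Taking east as x and north as y: ship velocity = (11.120, 0.000) m/s; traveller velocity relative to ship = (-1.018, 1.018) m/s.
Velocity relative to ground = (11.120, 0.000) + (-1.018, 1.018) = (10.102, 1.018) m/s.
Speed = |(10.102, 1.018)| = 10.153 m/s.

10.15 m/s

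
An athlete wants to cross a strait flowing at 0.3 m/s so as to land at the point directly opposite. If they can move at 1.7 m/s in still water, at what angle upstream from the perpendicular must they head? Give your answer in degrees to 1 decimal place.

10.2°

To cancel the current, the upstream component of the athlete's velocity must equal the flow: 1.7 sin θ = 0.3.
sin θ = 0.3 / 1.7 = 0.1765.
θ = arcsin(0.1765) = 10.164°.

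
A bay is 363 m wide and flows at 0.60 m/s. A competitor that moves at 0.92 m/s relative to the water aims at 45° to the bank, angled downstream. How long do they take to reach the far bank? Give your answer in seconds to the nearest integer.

The component of the competitor's velocity perpendicular to the bank is 0.92 × sin 45° = 0.651 m/s.
The current is parallel to the bank, so it does not affect the crossing time.
Time = 363 / 0.651 = 557.999 s.

558 s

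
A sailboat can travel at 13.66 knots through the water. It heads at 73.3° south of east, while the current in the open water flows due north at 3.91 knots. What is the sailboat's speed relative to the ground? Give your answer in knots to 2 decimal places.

9.98 knots

Taking east as x and north as y: velocity relative to the water = (3.925, -13.084) knots; the water relative to ground = (0.000, 3.910) knots.
Velocity relative to ground = (3.925, -13.084) + (0.000, 3.910) = (3.925, -9.174) knots.
Speed = |(3.925, -9.174)| = 9.978 knots.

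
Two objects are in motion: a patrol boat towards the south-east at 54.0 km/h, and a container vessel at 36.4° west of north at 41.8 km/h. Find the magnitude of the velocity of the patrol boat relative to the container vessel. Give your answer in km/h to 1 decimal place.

95.5 km/h

Taking east as x and north as y: patrol boat velocity = (38.184, -38.184) km/h; container vessel velocity = (-24.805, 33.645) km/h.
Velocity of patrol boat relative to container vessel = (38.184, -38.184) − (-24.805, 33.645) = (62.989, -71.828) km/h.
Magnitude = |(62.989, -71.828)| = 95.535 km/h.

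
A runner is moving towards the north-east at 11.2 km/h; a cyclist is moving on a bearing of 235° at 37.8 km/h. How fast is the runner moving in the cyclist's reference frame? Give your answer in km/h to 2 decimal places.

Taking east as x and north as y: runner velocity = (7.920, 7.920) km/h; cyclist velocity = (-30.964, -21.681) km/h.
Velocity of runner relative to cyclist = (7.920, 7.920) − (-30.964, -21.681) = (38.884, 29.601) km/h.
Magnitude = |(38.884, 29.601)| = 48.869 km/h.

48.87 km/h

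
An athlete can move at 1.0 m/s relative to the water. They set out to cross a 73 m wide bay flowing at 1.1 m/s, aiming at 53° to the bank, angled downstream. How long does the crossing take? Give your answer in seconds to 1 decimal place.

91.4 s

The component of the athlete's velocity perpendicular to the bank is 1.0 × sin 53° = 0.799 m/s.
Only the cross-stream component determines the crossing time; the current contributes nothing perpendicular to the bank.
Time = 73 / 0.799 = 91.406 s.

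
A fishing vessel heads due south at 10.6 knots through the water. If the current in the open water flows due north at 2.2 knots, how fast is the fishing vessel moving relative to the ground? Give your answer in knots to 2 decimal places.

8.40 knots

Taking east as x and north as y: velocity relative to the water = (0.000, -10.600) knots; the water relative to ground = (0.000, 2.200) knots.
Velocity relative to ground = (0.000, -10.600) + (0.000, 2.200) = (0.000, -8.400) knots.
Speed = |(0.000, -8.400)| = 8.400 knots.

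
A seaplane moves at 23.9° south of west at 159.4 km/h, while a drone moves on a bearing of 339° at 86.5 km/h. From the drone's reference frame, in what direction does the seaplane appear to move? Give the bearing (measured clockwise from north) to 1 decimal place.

218.3°

Taking east as x and north as y: seaplane velocity = (-145.732, -64.580) km/h; drone velocity = (-30.999, 80.755) km/h.
Velocity of seaplane relative to drone = (-145.732, -64.580) − (-30.999, 80.755) = (-114.733, -145.334) km/h.
Bearing = atan2(-114.73, -145.33) = 218.29° clockwise from north.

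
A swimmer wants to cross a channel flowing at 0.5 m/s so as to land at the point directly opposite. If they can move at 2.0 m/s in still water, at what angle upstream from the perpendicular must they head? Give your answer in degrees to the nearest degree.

14°

To cancel the current, the upstream component of the swimmer's velocity must equal the flow: 2.0 sin θ = 0.5.
sin θ = 0.5 / 2.0 = 0.2500.
θ = arcsin(0.2500) = 14.478°.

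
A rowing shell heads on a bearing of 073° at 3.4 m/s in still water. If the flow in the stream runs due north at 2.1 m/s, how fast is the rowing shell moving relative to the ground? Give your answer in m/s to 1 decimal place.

4.5 m/s

Taking east as x and north as y: velocity relative to the water = (3.251, 0.994) m/s; the water relative to ground = (0.000, 2.100) m/s.
Velocity relative to ground = (3.251, 0.994) + (0.000, 2.100) = (3.251, 3.094) m/s.
Speed = |(3.251, 3.094)| = 4.488 m/s.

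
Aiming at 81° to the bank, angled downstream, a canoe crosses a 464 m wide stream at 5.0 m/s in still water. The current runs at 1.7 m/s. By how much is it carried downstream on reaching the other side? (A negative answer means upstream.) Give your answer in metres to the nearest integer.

Perpendicular speed = 4.938 m/s; crossing time = 464 / 4.938 = 93.957 s.
Net downstream speed = 2.482 m/s.
Drift = 2.482 × 93.957 = 233.217 m (downstream).

233 m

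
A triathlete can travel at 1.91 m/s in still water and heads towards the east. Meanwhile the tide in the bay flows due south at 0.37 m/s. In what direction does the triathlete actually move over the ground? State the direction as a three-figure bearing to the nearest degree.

Taking east as x and north as y: velocity relative to the water = (1.910, 0.000) m/s; the water relative to ground = (0.000, -0.370) m/s.
Velocity relative to ground = (1.910, 0.000) + (0.000, -0.370) = (1.910, -0.370) m/s.
Bearing = atan2(1.91, -0.37) = 100.96° clockwise from north.

101°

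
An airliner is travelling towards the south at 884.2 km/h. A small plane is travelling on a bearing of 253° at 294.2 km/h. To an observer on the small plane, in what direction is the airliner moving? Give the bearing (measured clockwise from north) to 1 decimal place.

160.6°

Taking east as x and north as y: airliner velocity = (0.000, -884.200) km/h; small plane velocity = (-281.345, -86.016) km/h.
Velocity of airliner relative to small plane = (0.000, -884.200) − (-281.345, -86.016) = (281.345, -798.184) km/h.
Bearing = atan2(281.34, -798.18) = 160.58° clockwise from north.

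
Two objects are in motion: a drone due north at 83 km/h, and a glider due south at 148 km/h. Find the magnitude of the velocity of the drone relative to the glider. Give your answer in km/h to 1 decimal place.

231.0 km/h

Taking east as x and north as y: drone velocity = (0.000, 83.000) km/h; glider velocity = (0.000, -148.000) km/h.
Velocity of drone relative to glider = (0.000, 83.000) − (0.000, -148.000) = (0.000, 231.000) km/h.
Magnitude = |(0.000, 231.000)| = 231.000 km/h.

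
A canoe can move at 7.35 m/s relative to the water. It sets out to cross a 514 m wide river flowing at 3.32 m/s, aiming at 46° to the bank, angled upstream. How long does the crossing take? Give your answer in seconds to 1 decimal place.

The component of the canoe's velocity perpendicular to the bank is 7.35 × sin 46° = 5.287 m/s.
The flow acts along the bank and has no component across it.
Time = 514 / 5.287 = 97.217 s.

97.2 s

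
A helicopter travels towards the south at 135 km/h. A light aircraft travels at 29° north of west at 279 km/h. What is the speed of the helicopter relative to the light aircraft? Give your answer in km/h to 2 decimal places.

364.12 km/h

Taking east as x and north as y: helicopter velocity = (0.000, -135.000) km/h; light aircraft velocity = (-244.019, 135.262) km/h.
Velocity of helicopter relative to light aircraft = (0.000, -135.000) − (-244.019, 135.262) = (244.019, -270.262) km/h.
Magnitude = |(244.019, -270.262)| = 364.125 km/h.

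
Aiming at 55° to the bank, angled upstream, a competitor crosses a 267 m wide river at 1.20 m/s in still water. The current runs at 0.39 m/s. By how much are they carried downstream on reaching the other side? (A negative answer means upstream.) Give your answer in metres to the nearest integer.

-81 m

Perpendicular speed = 0.983 m/s; crossing time = 267 / 0.983 = 271.622 s.
Net downstream speed = -0.298 m/s.
Drift = -0.298 × 271.622 = -81.023 m (upstream).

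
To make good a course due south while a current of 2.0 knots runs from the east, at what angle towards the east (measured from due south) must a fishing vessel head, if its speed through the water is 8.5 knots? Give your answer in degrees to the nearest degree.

14°

The current pushes perpendicular to the desired track; the heading must have a component into the current equal to 2.0 knots: 8.5 sin θ = 2.0.
sin θ = 0.2353, so θ = 13.609°.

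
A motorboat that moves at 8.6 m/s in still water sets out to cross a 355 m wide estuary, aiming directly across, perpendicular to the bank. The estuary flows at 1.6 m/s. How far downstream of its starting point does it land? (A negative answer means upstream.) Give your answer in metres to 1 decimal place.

66.0 m

Perpendicular speed = 8.600 m/s; crossing time = 355 / 8.600 = 41.279 s.
Net downstream speed = 1.600 m/s.
Drift = 1.600 × 41.279 = 66.047 m (downstream).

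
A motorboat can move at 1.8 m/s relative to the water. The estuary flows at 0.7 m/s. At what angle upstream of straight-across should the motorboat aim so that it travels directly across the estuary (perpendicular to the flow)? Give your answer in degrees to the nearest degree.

To cancel the current, the upstream component of the motorboat's velocity must equal the flow: 1.8 sin θ = 0.7.
sin θ = 0.7 / 1.8 = 0.3889.
θ = arcsin(0.3889) = 22.885°.

23°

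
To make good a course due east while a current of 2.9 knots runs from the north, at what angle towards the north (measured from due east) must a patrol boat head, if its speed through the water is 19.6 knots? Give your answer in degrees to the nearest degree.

The current pushes perpendicular to the desired track; the heading must have a component into the current equal to 2.9 knots: 19.6 sin θ = 2.9.
sin θ = 0.1480, so θ = 8.509°.

9°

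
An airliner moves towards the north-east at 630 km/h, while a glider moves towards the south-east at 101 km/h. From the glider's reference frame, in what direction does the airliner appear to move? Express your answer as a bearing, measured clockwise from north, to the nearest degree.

036°

Taking east as x and north as y: airliner velocity = (445.477, 445.477) km/h; glider velocity = (71.418, -71.418) km/h.
Velocity of airliner relative to glider = (445.477, 445.477) − (71.418, -71.418) = (374.059, 516.895) km/h.
Bearing = atan2(374.06, 516.90) = 35.89° clockwise from north.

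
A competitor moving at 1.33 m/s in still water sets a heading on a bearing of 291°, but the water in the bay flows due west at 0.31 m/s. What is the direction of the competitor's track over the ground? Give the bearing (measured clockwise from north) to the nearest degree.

Taking east as x and north as y: velocity relative to the water = (-1.242, 0.477) m/s; the water relative to ground = (-0.310, 0.000) m/s.
Velocity relative to ground = (-1.242, 0.477) + (-0.310, 0.000) = (-1.552, 0.477) m/s.
Bearing = atan2(-1.55, 0.48) = 287.08° clockwise from north.

287°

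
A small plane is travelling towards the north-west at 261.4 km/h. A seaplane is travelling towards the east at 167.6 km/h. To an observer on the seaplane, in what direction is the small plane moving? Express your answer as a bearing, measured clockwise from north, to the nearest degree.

Taking east as x and north as y: small plane velocity = (-184.838, 184.838) km/h; seaplane velocity = (167.600, 0.000) km/h.
Velocity of small plane relative to seaplane = (-184.838, 184.838) − (167.600, 0.000) = (-352.438, 184.838) km/h.
Bearing = atan2(-352.44, 184.84) = 297.67° clockwise from north.

298°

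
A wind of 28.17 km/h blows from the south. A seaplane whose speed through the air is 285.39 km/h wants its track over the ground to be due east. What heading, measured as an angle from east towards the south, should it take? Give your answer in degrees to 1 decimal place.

The wind pushes perpendicular to the desired track; the heading must have a component into the wind equal to 28.17 km/h: 285.39 sin θ = 28.17.
sin θ = 0.0987, so θ = 5.665°.

5.7°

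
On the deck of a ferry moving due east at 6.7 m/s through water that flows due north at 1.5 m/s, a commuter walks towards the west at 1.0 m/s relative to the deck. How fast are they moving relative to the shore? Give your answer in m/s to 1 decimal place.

5.9 m/s

In east/north components (m/s): commuter relative to ferry = (-1.000, 0.000); ferry relative to water = (6.700, 0.000); water relative to ground = (0.000, 1.500).
Sum = (5.700, 1.500) m/s.
Speed = |(5.700, 1.500)| = 5.894 m/s.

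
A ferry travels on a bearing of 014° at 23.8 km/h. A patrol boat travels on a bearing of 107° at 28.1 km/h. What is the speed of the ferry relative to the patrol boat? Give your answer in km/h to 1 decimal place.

Taking east as x and north as y: ferry velocity = (5.758, 23.093) km/h; patrol boat velocity = (26.872, -8.216) km/h.
Velocity of ferry relative to patrol boat = (5.758, 23.093) − (26.872, -8.216) = (-21.114, 31.309) km/h.
Magnitude = |(-21.114, 31.309)| = 37.763 km/h.

37.8 km/h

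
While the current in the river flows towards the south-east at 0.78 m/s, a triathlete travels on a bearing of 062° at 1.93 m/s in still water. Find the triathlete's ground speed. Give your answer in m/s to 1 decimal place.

Taking east as x and north as y: velocity relative to the water = (1.704, 0.906) m/s; the water relative to ground = (0.552, -0.552) m/s.
Velocity relative to ground = (1.704, 0.906) + (0.552, -0.552) = (2.256, 0.355) m/s.
Speed = |(2.256, 0.355)| = 2.283 m/s.

2.3 m/s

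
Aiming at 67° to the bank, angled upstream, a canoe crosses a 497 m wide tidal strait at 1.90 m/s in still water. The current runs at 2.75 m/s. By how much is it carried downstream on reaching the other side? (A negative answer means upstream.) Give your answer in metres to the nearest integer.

Perpendicular speed = 1.749 m/s; crossing time = 497 / 1.749 = 284.169 s.
Net downstream speed = 2.008 m/s.
Drift = 2.008 × 284.169 = 570.501 m (downstream).

571 m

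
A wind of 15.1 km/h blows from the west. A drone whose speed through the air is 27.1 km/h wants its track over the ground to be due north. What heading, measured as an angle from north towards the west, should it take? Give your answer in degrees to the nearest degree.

34°

The wind pushes perpendicular to the desired track; the heading must have a component into the wind equal to 15.1 km/h: 27.1 sin θ = 15.1.
sin θ = 0.5572, so θ = 33.862°.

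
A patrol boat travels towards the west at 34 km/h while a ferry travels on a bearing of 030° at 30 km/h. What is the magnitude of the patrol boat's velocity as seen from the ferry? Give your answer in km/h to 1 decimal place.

Taking east as x and north as y: patrol boat velocity = (-34.000, 0.000) km/h; ferry velocity = (15.000, 25.981) km/h.
Velocity of patrol boat relative to ferry = (-34.000, 0.000) − (15.000, 25.981) = (-49.000, -25.981) km/h.
Magnitude = |(-49.000, -25.981)| = 55.462 km/h.

55.5 km/h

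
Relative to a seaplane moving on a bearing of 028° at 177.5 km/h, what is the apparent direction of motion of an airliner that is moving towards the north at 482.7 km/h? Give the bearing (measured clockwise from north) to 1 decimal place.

Taking east as x and north as y: airliner velocity = (0.000, 482.700) km/h; seaplane velocity = (83.331, 156.723) km/h.
Velocity of airliner relative to seaplane = (0.000, 482.700) − (83.331, 156.723) = (-83.331, 325.977) km/h.
Bearing = atan2(-83.33, 325.98) = 345.66° clockwise from north.

345.7°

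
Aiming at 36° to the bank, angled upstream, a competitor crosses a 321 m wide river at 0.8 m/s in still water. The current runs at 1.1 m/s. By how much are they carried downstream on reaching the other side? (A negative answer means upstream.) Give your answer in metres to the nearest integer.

Perpendicular speed = 0.470 m/s; crossing time = 321 / 0.470 = 682.647 s.
Net downstream speed = 0.453 m/s.
Drift = 0.453 × 682.647 = 309.093 m (downstream).

309 m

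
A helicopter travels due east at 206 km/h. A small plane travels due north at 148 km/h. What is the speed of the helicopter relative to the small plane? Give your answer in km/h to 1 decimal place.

253.7 km/h

Taking east as x and north as y: helicopter velocity = (206.000, 0.000) km/h; small plane velocity = (0.000, 148.000) km/h.
Velocity of helicopter relative to small plane = (206.000, 0.000) − (0.000, 148.000) = (206.000, -148.000) km/h.
Magnitude = |(206.000, -148.000)| = 253.653 km/h.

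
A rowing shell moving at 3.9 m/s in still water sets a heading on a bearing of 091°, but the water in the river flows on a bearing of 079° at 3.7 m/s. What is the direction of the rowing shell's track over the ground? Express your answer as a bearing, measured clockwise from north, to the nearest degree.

Taking east as x and north as y: velocity relative to the water = (3.899, -0.068) m/s; the water relative to ground = (3.632, 0.706) m/s.
Velocity relative to ground = (3.899, -0.068) + (3.632, 0.706) = (7.531, 0.638) m/s.
Bearing = atan2(7.53, 0.64) = 85.16° clockwise from north.

085°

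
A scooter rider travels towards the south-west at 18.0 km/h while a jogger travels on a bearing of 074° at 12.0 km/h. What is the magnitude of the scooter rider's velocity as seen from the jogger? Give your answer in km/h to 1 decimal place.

Taking east as x and north as y: scooter rider velocity = (-12.728, -12.728) km/h; jogger velocity = (11.535, 3.308) km/h.
Velocity of scooter rider relative to jogger = (-12.728, -12.728) − (11.535, 3.308) = (-24.263, -16.036) km/h.
Magnitude = |(-24.263, -16.036)| = 29.083 km/h.

29.1 km/h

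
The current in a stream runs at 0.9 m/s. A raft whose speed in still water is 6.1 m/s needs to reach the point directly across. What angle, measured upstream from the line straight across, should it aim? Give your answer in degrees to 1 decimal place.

8.5°

To cancel the current, the upstream component of the raft's velocity must equal the flow: 6.1 sin θ = 0.9.
sin θ = 0.9 / 6.1 = 0.1475.
θ = arcsin(0.1475) = 8.484°.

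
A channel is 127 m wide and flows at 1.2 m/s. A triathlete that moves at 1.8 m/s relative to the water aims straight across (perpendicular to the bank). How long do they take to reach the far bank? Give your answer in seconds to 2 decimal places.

70.56 s

The component of the triathlete's velocity perpendicular to the bank is 1.8 m/s.
Only the cross-stream component determines the crossing time; the current contributes nothing perpendicular to the bank.
Time = 127 / 1.800 = 70.556 s.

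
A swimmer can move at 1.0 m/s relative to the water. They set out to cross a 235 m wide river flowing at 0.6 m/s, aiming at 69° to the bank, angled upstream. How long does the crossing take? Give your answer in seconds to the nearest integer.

252 s

The component of the swimmer's velocity perpendicular to the bank is 1.0 × sin 69° = 0.934 m/s.
Only the cross-stream component determines the crossing time; the current contributes nothing perpendicular to the bank.
Time = 235 / 0.934 = 251.719 s.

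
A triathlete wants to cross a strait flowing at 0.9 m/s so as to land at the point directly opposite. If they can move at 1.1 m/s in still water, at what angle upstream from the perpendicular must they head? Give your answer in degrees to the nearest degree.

55°

To cancel the current, the upstream component of the triathlete's velocity must equal the flow: 1.1 sin θ = 0.9.
sin θ = 0.9 / 1.1 = 0.8182.
θ = arcsin(0.8182) = 54.903°.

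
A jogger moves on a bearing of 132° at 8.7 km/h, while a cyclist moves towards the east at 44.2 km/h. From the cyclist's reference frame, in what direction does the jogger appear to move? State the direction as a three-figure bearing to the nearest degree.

261°

Taking east as x and north as y: jogger velocity = (6.465, -5.821) km/h; cyclist velocity = (44.200, 0.000) km/h.
Velocity of jogger relative to cyclist = (6.465, -5.821) − (44.200, 0.000) = (-37.735, -5.821) km/h.
Bearing = atan2(-37.73, -5.82) = 261.23° clockwise from north.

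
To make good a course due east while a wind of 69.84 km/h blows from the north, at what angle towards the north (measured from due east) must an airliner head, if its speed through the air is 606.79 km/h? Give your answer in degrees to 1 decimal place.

6.6°

The wind pushes perpendicular to the desired track; the heading must have a component into the wind equal to 69.84 km/h: 606.79 sin θ = 69.84.
sin θ = 0.1151, so θ = 6.609°.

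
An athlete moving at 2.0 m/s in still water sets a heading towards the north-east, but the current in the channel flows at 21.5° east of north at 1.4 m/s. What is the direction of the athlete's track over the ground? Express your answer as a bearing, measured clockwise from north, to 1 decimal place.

Taking east as x and north as y: velocity relative to the water = (1.414, 1.414) m/s; the water relative to ground = (0.513, 1.303) m/s.
Velocity relative to ground = (1.414, 1.414) + (0.513, 1.303) = (1.927, 2.717) m/s.
Bearing = atan2(1.93, 2.72) = 35.35° clockwise from north.

035.4°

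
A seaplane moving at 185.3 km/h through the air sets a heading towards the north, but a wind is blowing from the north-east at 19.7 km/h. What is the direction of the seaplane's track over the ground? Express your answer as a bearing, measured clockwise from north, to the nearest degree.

Taking east as x and north as y: velocity relative to the air = (0.000, 185.300) km/h; the air relative to ground = (-13.930, -13.930) km/h.
Velocity relative to ground = (0.000, 185.300) + (-13.930, -13.930) = (-13.930, 171.370) km/h.
Bearing = atan2(-13.93, 171.37) = 355.35° clockwise from north.

355°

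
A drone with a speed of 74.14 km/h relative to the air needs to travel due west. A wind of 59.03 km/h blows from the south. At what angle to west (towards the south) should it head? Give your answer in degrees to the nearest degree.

53°

The wind pushes perpendicular to the desired track; the heading must have a component into the wind equal to 59.03 km/h: 74.14 sin θ = 59.03.
sin θ = 0.7962, so θ = 52.768°.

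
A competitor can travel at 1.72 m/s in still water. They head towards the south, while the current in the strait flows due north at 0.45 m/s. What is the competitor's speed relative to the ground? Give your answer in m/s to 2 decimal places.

1.27 m/s

Taking east as x and north as y: velocity relative to the water = (0.000, -1.720) m/s; the water relative to ground = (0.000, 0.450) m/s.
Velocity relative to ground = (0.000, -1.720) + (0.000, 0.450) = (0.000, -1.270) m/s.
Speed = |(0.000, -1.270)| = 1.270 m/s.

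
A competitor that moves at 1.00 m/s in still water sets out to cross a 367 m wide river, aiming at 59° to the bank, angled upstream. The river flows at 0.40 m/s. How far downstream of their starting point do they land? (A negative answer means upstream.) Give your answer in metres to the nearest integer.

-49 m

Perpendicular speed = 0.857 m/s; crossing time = 367 / 0.857 = 428.154 s.
Net downstream speed = -0.115 m/s.
Drift = -0.115 × 428.154 = -49.254 m (upstream).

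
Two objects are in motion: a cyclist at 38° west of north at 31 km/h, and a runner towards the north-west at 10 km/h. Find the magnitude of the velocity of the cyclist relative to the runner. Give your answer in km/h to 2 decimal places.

21.11 km/h

Taking east as x and north as y: cyclist velocity = (-19.086, 24.428) km/h; runner velocity = (-7.071, 7.071) km/h.
Velocity of cyclist relative to runner = (-19.086, 24.428) − (-7.071, 7.071) = (-12.014, 17.357) km/h.
Magnitude = |(-12.014, 17.357)| = 21.110 km/h.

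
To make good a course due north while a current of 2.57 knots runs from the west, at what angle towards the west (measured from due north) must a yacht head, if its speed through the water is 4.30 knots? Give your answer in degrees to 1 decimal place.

The current pushes perpendicular to the desired track; the heading must have a component into the current equal to 2.57 knots: 4.30 sin θ = 2.57.
sin θ = 0.5977, so θ = 36.704°.

36.7°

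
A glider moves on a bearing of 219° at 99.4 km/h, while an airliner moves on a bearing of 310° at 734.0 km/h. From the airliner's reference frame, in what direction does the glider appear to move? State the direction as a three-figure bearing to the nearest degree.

Taking east as x and north as y: glider velocity = (-62.554, -77.248) km/h; airliner velocity = (-562.277, 471.806) km/h.
Velocity of glider relative to airliner = (-62.554, -77.248) − (-562.277, 471.806) = (499.722, -549.054) km/h.
Bearing = atan2(499.72, -549.05) = 137.69° clockwise from north.

138°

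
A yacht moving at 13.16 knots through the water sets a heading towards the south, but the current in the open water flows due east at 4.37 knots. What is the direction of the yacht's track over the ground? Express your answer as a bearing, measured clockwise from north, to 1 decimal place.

Taking east as x and north as y: velocity relative to the water = (0.000, -13.160) knots; the water relative to ground = (4.370, 0.000) knots.
Velocity relative to ground = (0.000, -13.160) + (4.370, 0.000) = (4.370, -13.160) knots.
Bearing = atan2(4.37, -13.16) = 161.63° clockwise from north.

161.6°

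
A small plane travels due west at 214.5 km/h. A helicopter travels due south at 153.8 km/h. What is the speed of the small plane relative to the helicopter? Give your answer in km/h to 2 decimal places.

263.94 km/h

Taking east as x and north as y: small plane velocity = (-214.500, 0.000) km/h; helicopter velocity = (0.000, -153.800) km/h.
Velocity of small plane relative to helicopter = (-214.500, 0.000) − (0.000, -153.800) = (-214.500, 153.800) km/h.
Magnitude = |(-214.500, 153.800)| = 263.941 km/h.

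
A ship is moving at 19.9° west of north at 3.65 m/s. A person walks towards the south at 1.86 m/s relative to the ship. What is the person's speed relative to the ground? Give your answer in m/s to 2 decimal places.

2.00 m/s

Taking east as x and north as y: ship velocity = (-1.242, 3.432) m/s; person velocity relative to ship = (0.000, -1.860) m/s.
Velocity relative to ground = (-1.242, 3.432) + (0.000, -1.860) = (-1.242, 1.572) m/s.
Speed = |(-1.242, 1.572)| = 2.004 m/s.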